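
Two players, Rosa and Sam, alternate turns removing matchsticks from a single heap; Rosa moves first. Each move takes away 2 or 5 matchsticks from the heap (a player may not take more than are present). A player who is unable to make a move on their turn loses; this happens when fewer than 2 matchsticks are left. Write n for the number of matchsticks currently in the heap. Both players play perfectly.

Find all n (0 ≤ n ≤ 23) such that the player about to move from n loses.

Work bottom-up. With no move the player to move loses. Otherwise the position is W if at least one move leads to an L position for the opponent, and L if every move leads to a W.
n=0: no move → L
n=1: no move → L
n=2: reaches L-position 0 → W
n=3: reaches L-position 1 → W
n=4: only reaches 2(W), which is W → L
n=5: reaches L-position 0 → W
n=6: reaches L-position 4 → W
n=7: only reaches 5(W), 2(W), all W → L
n=8: only reaches 6(W), 3(W), all W → L
n=9: reaches L-position 7 → W
n=10: reaches L-position 8 → W
n=11: only reaches 9(W), 6(W), all W → L
n=12: reaches L-position 7 → W
n=13: reaches L-position 11 → W
n=14: only reaches 12(W), 9(W), all W → L
n=15: only reaches 13(W), 10(W), all W → L
n=16: reaches L-position 14 → W
n=17: reaches L-position 15 → W
n=18: only reaches 16(W), 13(W), all W → L
n=19: reaches L-position 14 → W
n=20: reaches L-position 18 → W
n=21: only reaches 19(W), 16(W), all W → L
n=22: only reaches 20(W), 17(W), all W → L
n=23: reaches L-position 21 → W
Reading off the rows marked L gives the requested list; there are 11 such values of n.

0, 1, 4, 7, 8, 11, 14, 15, 18, 21, 22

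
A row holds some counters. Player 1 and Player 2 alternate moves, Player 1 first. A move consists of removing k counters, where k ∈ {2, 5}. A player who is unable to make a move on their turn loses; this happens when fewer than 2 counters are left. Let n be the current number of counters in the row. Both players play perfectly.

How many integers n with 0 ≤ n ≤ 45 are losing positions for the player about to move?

20

Compute win/loss labels from the base case upward. A position with no move is L. Any other position is W if it can reach an L in one move, else L.
n=0: no move → L
n=1: no move → L
n=2: →0(L), so W
n=3: →1(L), so W
n=4: →2(W) only, which is W, so L
n=5: →0(L), so W
n=6: →4(L), so W
n=7: →5(W), 2(W) — all W, so L
n=8: →6(W), 3(W) — all W, so L
n=9: →7(L), so W
n=10: →8(L), so W
n=11: →9(W), 6(W) — all W, so L
n=12: →7(L), so W
n=13: →11(L), so W
n=14: →12(W), 9(W) — all W, so L
n=15: →13(W), 10(W) — all W, so L
n=16: →14(L), so W
n=17: →15(L), so W
n=18: →16(W), 13(W) — all W, so L
n=19: →14(L), so W
n=20: →18(L), so W
n=21: →19(W), 16(W) — all W, so L
n=22: →20(W), 17(W) — all W, so L
n=23: →21(L), so W
n=24: →22(L), so W
n=25: →23(W), 20(W) — all W, so L
n=26: →21(L), so W
n=27: →25(L), so W
n=28: →26(W), 23(W) — all W, so L
n=29: →27(W), 24(W) — all W, so L
n=30: →28(L), so W
n=31: →29(L), so W
n=32: →30(W), 27(W) — all W, so L
n=33: →28(L), so W
n=34: →32(L), so W
n=35: →33(W), 30(W) — all W, so L
n=36: →34(W), 31(W) — all W, so L
n=37: →35(L), so W
n=38: →36(L), so W
n=39: →37(W), 34(W) — all W, so L
n=40: →35(L), so W
n=41: →39(L), so W
n=42: →40(W), 37(W) — all W, so L
n=43: →41(W), 38(W) — all W, so L
n=44: →42(L), so W
n=45: →43(L), so W
L entries with 0 ≤ n ≤ 45: n = 0, 1, 4, 7, 8, 11, 14, 15, 18, 21, 22, 25, 28, 29, 32, 35, 36, 39, 42, 43; that makes 20.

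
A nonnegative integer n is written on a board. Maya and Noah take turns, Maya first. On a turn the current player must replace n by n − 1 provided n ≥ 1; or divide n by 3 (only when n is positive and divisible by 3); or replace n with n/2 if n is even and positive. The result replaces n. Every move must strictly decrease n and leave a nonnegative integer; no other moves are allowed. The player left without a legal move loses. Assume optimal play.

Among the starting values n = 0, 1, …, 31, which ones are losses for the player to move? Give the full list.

0, 2, 5, 7, 9, 11, 13, 16, 19, 23, 25, 28, 30

Use the standard recursion: the mover loses at a terminal position; elsewhere, the mover wins exactly when some move hands the opponent an L position.
n=0: no move → L
n=1: reaches L-position 0 → W
n=2: only reaches 1(W), which is W → L
n=3: reaches L-position 2 → W
n=4: reaches L-position 2 → W
n=5: only reaches 4(W), which is W → L
n=6: reaches L-position 2 → W
n=7: only reaches 6(W), which is W → L
n=8: reaches L-position 7 → W
n=9: only reaches 3(W), 8(W), all W → L
n=10: reaches L-position 5 → W
n=11: only reaches 10(W), which is W → L
n=12: reaches L-position 11 → W
n=13: only reaches 12(W), which is W → L
n=14: reaches L-position 7 → W
n=15: reaches L-position 5 → W
n=16: only reaches 8(W), 15(W), all W → L
n=17: reaches L-position 16 → W
n=18: reaches L-position 9 → W
n=19: only reaches 18(W), which is W → L
n=20: reaches L-position 19 → W
n=21: reaches L-position 7 → W
n=22: reaches L-position 11 → W
n=23: only reaches 22(W), which is W → L
n=24: reaches L-position 23 → W
n=25: only reaches 24(W), which is W → L
n=26: reaches L-position 13 → W
n=27: reaches L-position 9 → W
n=28: only reaches 14(W), 27(W), all W → L
n=29: reaches L-position 28 → W
n=30: only reaches 10(W), 15(W), 29(W), all W → L
n=31: reaches L-position 30 → W
The losing starting values of n are exactly the entries labelled L in this table (13 of them).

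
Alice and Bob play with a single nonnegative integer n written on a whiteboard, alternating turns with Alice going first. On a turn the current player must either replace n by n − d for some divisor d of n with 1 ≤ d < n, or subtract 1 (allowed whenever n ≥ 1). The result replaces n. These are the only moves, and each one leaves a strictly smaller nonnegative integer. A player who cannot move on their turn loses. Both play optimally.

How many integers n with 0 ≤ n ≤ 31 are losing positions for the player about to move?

Build the W/L table. Terminal = L. A non-terminal position is W if it has a move to some L; otherwise it is L.
n=0: no move → L
n=1: can move to 0, which is L ⇒ W
n=2: the only move is to 1(W), a W ⇒ L
n=3: can move to 2, which is L ⇒ W
n=4: can move to 2, which is L ⇒ W
n=5: the only move is to 4(W), a W ⇒ L
n=6: can move to 5, which is L ⇒ W
n=7: the only move is to 6(W), a W ⇒ L
n=8: can move to 7, which is L ⇒ W
n=9: moves to 6(W), 8(W); every one is W ⇒ L
n=10: can move to 5, which is L ⇒ W
n=11: the only move is to 10(W), a W ⇒ L
n=12: can move to 9, which is L ⇒ W
n=13: the only move is to 12(W), a W ⇒ L
n=14: can move to 7, which is L ⇒ W
n=15: moves to 10(W), 12(W), 14(W); every one is W ⇒ L
n=16: can move to 15, which is L ⇒ W
n=17: the only move is to 16(W), a W ⇒ L
n=18: can move to 9, which is L ⇒ W
n=19: the only move is to 18(W), a W ⇒ L
n=20: can move to 15, which is L ⇒ W
n=21: moves to 14(W), 18(W), 20(W); every one is W ⇒ L
n=22: can move to 11, which is L ⇒ W
n=23: the only move is to 22(W), a W ⇒ L
n=24: can move to 21, which is L ⇒ W
n=25: moves to 20(W), 24(W); every one is W ⇒ L
n=26: can move to 13, which is L ⇒ W
n=27: moves to 18(W), 24(W), 26(W); every one is W ⇒ L
n=28: can move to 21, which is L ⇒ W
n=29: the only move is to 28(W), a W ⇒ L
n=30: can move to 15, which is L ⇒ W
n=31: the only move is to 30(W), a W ⇒ L
L entries with 0 ≤ n ≤ 31: n = 0, 2, 5, 7, 9, 11, 13, 15, 17, 19, 21, 23, 25, 27, 29, 31; that makes 16.

16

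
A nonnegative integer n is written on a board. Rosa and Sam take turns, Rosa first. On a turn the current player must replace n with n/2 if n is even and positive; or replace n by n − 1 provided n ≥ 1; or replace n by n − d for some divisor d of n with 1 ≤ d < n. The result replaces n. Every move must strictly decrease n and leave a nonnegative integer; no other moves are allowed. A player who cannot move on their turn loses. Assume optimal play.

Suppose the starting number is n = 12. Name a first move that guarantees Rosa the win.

Positions with no move are L. A position that does have a move is losing for the player to move precisely when every available move leads to a winning position for the opponent. Fill in the labels:
n=0: no move → L
n=1: can move to 0, which is L ⇒ W
n=2: the only move is to 1(W), a W ⇒ L
n=3: can move to 2, which is L ⇒ W
n=4: can move to 2, which is L ⇒ W
n=5: the only move is to 4(W), a W ⇒ L
n=6: can move to 5, which is L ⇒ W
n=7: the only move is to 6(W), a W ⇒ L
n=8: can move to 7, which is L ⇒ W
n=9: moves to 6(W), 8(W); every one is W ⇒ L
n=10: can move to 5, which is L ⇒ W
n=11: the only move is to 10(W), a W ⇒ L
n=12: can move to 9, which is L ⇒ W
From 12, the L positions reachable in one move are: 9, 11. Any move reaching one of these is winning.

Move to 9.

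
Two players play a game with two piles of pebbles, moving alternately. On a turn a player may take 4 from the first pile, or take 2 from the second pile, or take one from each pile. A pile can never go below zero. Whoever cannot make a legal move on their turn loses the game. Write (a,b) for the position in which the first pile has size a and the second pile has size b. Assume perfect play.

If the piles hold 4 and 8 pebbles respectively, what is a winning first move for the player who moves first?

Positions with no move are L. A position that does have a move is losing for the player to move precisely when every available move leads to a winning position for the opponent. Fill in the labels:
No move ever increases a pile, so every position that can arise here has a ≤ 4 and b ≤ 8; it is enough to label the cells with 0 ≤ a ≤ 4 and 0 ≤ b ≤ 8.
Every move lowers a or b (never raises either), so fill the grid row by row in increasing a, and left to right within a row: each cell's successors are then already labelled.
      b=0  b=1  b=2  b=3  b=4  b=5  b=6  b=7  b=8
a=0:    L    L    W    W    L    L    W    W    L
a=1:    L    W    W    L    L    W    W    L    L
a=2:    L    W    W    L    W    W    L    L    W
a=3:    L    W    W    L    W    W    L    W    W
a=4:    W    W    L    L    W    W    L    W    W
Cells with no legal move (terminal, hence L): (0,0), (0,1), (1,0), (2,0), (3,0).
The remaining L cells, each justified by listing all of its moves:
(0,4): →(0,2)(W) only, which is W, so L
(0,5): →(0,3)(W) only, which is W, so L
(0,8): →(0,6)(W) only, which is W, so L
(1,3): →(1,1)(W), (0,2)(W) — all W, so L
(1,4): →(1,2)(W), (0,3)(W) — all W, so L
(1,7): →(1,5)(W), (0,6)(W) — all W, so L
(1,8): →(1,6)(W), (0,7)(W) — all W, so L
(2,3): →(2,1)(W), (1,2)(W) — all W, so L
(2,6): →(2,4)(W), (1,5)(W) — all W, so L
(2,7): →(2,5)(W), (1,6)(W) — all W, so L
(3,3): →(3,1)(W), (2,2)(W) — all W, so L
(3,6): →(3,4)(W), (2,5)(W) — all W, so L
(4,2): →(0,2)(W), (4,0)(W), (3,1)(W) — all W, so L
(4,3): →(0,3)(W), (4,1)(W), (3,2)(W) — all W, so L
(4,6): →(0,6)(W), (4,4)(W), (3,5)(W) — all W, so L
Every other cell has at least one move into one of the L cells above, so it is W.
From (4,8), the L positions reachable in one move are: (0,8), (4,6). Any move reaching one of these is winning.

Move to (0,8).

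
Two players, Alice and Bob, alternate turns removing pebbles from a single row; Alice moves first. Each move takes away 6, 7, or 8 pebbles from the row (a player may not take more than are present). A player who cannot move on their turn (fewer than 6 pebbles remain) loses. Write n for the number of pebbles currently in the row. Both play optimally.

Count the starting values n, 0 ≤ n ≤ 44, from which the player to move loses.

21

Use the standard recursion: the mover loses at a terminal position; elsewhere, the mover wins exactly when some move hands the opponent an L position.
n=0: no move → L
n=1: no move → L
n=2: no move → L
n=3: no move → L
n=4: no move → L
n=5: no move → L
n=6: W (go to 0, an L position)
n=7: W (go to 1, an L position)
n=8: W (go to 2, an L position)
n=9: W (go to 3, an L position)
n=10: W (go to 4, an L position)
n=11: W (go to 5, an L position)
n=12: W (go to 5, an L position)
n=13: W (go to 5, an L position)
n=14: L (options 8(W), 7(W), 6(W) are all W)
n=15: L (options 9(W), 8(W), 7(W) are all W)
n=16: L (options 10(W), 9(W), 8(W) are all W)
n=17: L (options 11(W), 10(W), 9(W) are all W)
n=18: L (options 12(W), 11(W), 10(W) are all W)
n=19: L (options 13(W), 12(W), 11(W) are all W)
n=20: W (go to 14, an L position)
n=21: W (go to 15, an L position)
n=22: W (go to 16, an L position)
n=23: W (go to 17, an L position)
n=24: W (go to 18, an L position)
n=25: W (go to 19, an L position)
n=26: W (go to 19, an L position)
n=27: W (go to 19, an L position)
n=28: L (options 22(W), 21(W), 20(W) are all W)
n=29: L (options 23(W), 22(W), 21(W) are all W)
n=30: L (options 24(W), 23(W), 22(W) are all W)
n=31: L (options 25(W), 24(W), 23(W) are all W)
n=32: L (options 26(W), 25(W), 24(W) are all W)
n=33: L (options 27(W), 26(W), 25(W) are all W)
n=34: W (go to 28, an L position)
n=35: W (go to 29, an L position)
n=36: W (go to 30, an L position)
n=37: W (go to 31, an L position)
n=38: W (go to 32, an L position)
n=39: W (go to 33, an L position)
n=40: W (go to 33, an L position)
n=41: W (go to 33, an L position)
n=42: L (options 36(W), 35(W), 34(W) are all W)
n=43: L (options 37(W), 36(W), 35(W) are all W)
n=44: L (options 38(W), 37(W), 36(W) are all W)
L entries with 0 ≤ n ≤ 44: n = 0, 1, 2, 3, 4, 5, 14, 15, 16, 17, 18, 19, 28, 29, 30, 31, 32, 33, 42, 43, 44; that makes 21.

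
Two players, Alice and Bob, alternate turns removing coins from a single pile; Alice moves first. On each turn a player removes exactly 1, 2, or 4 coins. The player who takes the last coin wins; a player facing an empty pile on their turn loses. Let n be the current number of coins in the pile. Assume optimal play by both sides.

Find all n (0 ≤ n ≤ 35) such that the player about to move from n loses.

Positions with no move are L. A position that does have a move is losing for the player to move precisely when every available move leads to a winning position for the opponent. Fill in the labels:
n=0: no move → L
n=1: →0(L), so W
n=2: →0(L), so W
n=3: →2(W), 1(W) — all W, so L
n=4: →3(L), so W
n=5: →3(L), so W
n=6: →5(W), 4(W), 2(W) — all W, so L
n=7: →6(L), so W
n=8: →6(L), so W
n=9: →8(W), 7(W), 5(W) — all W, so L
n=10: →9(L), so W
n=11: →9(L), so W
n=12: →11(W), 10(W), 8(W) — all W, so L
n=13: →12(L), so W
n=14: →12(L), so W
n=15: →14(W), 13(W), 11(W) — all W, so L
n=16: →15(L), so W
n=17: →15(L), so W
n=18: →17(W), 16(W), 14(W) — all W, so L
n=19: →18(L), so W
n=20: →18(L), so W
n=21: →20(W), 19(W), 17(W) — all W, so L
n=22: →21(L), so W
n=23: →21(L), so W
n=24: →23(W), 22(W), 20(W) — all W, so L
n=25: →24(L), so W
n=26: →24(L), so W
n=27: →26(W), 25(W), 23(W) — all W, so L
n=28: →27(L), so W
n=29: →27(L), so W
n=30: →29(W), 28(W), 26(W) — all W, so L
n=31: →30(L), so W
n=32: →30(L), so W
n=33: →32(W), 31(W), 29(W) — all W, so L
n=34: →33(L), so W
n=35: →33(L), so W
The losing starting values of n are exactly the entries labelled L in this table (12 of them).

0, 3, 6, 9, 12, 15, 18, 21, 24, 27, 30, 33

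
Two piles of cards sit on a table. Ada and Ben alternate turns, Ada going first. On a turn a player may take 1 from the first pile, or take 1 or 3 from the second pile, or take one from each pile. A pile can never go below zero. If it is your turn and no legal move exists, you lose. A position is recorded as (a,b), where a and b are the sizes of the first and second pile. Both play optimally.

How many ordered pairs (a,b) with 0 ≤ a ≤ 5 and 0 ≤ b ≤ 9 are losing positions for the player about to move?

Work bottom-up. With no move the player to move loses. Otherwise the position is W if at least one move leads to an L position for the opponent, and L if every move leads to a W.
Every move lowers a or b (never raises either), so fill the grid row by row in increasing a, and left to right within a row: each cell's successors are then already labelled.
      b=0  b=1  b=2  b=3  b=4  b=5  b=6  b=7  b=8  b=9
a=0:    L    W    L    W    L    W    L    W    L    W
a=1:    W    W    W    W    W    W    W    W    W    W
a=2:    L    W    L    W    L    W    L    W    L    W
a=3:    W    W    W    W    W    W    W    W    W    W
a=4:    L    W    L    W    L    W    L    W    L    W
a=5:    W    W    W    W    W    W    W    W    W    W
Cells with no legal move (terminal, hence L): (0,0).
The remaining L cells, each justified by listing all of its moves:
(0,2): L (sole option (0,1)(W) is W)
(0,4): L (options (0,3)(W), (0,1)(W) are all W)
(0,6): L (options (0,5)(W), (0,3)(W) are all W)
(0,8): L (options (0,7)(W), (0,5)(W) are all W)
(2,0): L (sole option (1,0)(W) is W)
(2,2): L (options (1,2)(W), (2,1)(W), (1,1)(W) are all W)
(2,4): L (options (1,4)(W), (2,3)(W), (2,1)(W), (1,3)(W) are all W)
(2,6): L (options (1,6)(W), (2,5)(W), (2,3)(W), (1,5)(W) are all W)
(2,8): L (options (1,8)(W), (2,7)(W), (2,5)(W), (1,7)(W) are all W)
(4,0): L (sole option (3,0)(W) is W)
(4,2): L (options (3,2)(W), (4,1)(W), (3,1)(W) are all W)
(4,4): L (options (3,4)(W), (4,3)(W), (4,1)(W), (3,3)(W) are all W)
(4,6): L (options (3,6)(W), (4,5)(W), (4,3)(W), (3,5)(W) are all W)
(4,8): L (options (3,8)(W), (4,7)(W), (4,5)(W), (3,7)(W) are all W)
Every other cell has at least one move into one of the L cells above, so it is W.
L cells per row: a=0: 5, a=1: 0, a=2: 5, a=3: 0, a=4: 5, a=5: 0; total 15.

15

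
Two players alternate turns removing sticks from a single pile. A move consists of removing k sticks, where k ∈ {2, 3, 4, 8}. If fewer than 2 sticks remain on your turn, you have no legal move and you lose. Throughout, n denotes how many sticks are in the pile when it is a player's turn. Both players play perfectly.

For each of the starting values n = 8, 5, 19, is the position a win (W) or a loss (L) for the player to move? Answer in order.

8: W, 5: W, 19: L

Compute win/loss labels from the base case upward. A position with no move is L. Any other position is W if it can reach an L in one move, else L.
n=0: no move → L
n=1: no move → L
n=2: →0(L), so W
n=3: →1(L), so W
n=4: →1(L), so W
n=5: →1(L), so W
n=6: →4(W), 3(W), 2(W) — all W, so L
n=7: →5(W), 4(W), 3(W) — all W, so L
n=8: →6(L), so W
n=9: →7(L), so W
n=10: →7(L), so W
n=11: →7(L), so W
n=12: →10(W), 9(W), 8(W), 4(W) — all W, so L
n=13: →11(W), 10(W), 9(W), 5(W) — all W, so L
n=14: →12(L), so W
n=15: →13(L), so W
n=16: →13(L), so W
n=17: →13(L), so W
n=18: →16(W), 15(W), 14(W), 10(W) — all W, so L
n=19: →17(W), 16(W), 15(W), 11(W) — all W, so L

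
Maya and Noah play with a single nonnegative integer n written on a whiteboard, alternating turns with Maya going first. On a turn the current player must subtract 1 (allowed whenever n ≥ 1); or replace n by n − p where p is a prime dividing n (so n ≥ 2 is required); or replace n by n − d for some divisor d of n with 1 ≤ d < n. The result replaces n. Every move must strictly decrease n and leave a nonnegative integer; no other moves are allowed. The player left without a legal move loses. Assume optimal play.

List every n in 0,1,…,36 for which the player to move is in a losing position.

Compute win/loss labels from the base case upward. A position with no move is L. Any other position is W if it can reach an L in one move, else L.
n=0: no move → L
n=1: reaches L-position 0 → W
n=2: reaches L-position 0 → W
n=3: reaches L-position 0 → W
n=4: only reaches 2(W), 3(W), all W → L
n=5: reaches L-position 0 → W
n=6: reaches L-position 4 → W
n=7: reaches L-position 0 → W
n=8: reaches L-position 4 → W
n=9: only reaches 6(W), 8(W), all W → L
n=10: reaches L-position 9 → W
n=11: reaches L-position 0 → W
n=12: reaches L-position 9 → W
n=13: reaches L-position 0 → W
n=14: only reaches 7(W), 12(W), 13(W), all W → L
n=15: reaches L-position 14 → W
n=16: reaches L-position 14 → W
n=17: reaches L-position 0 → W
n=18: reaches L-position 9 → W
n=19: reaches L-position 0 → W
n=20: only reaches 10(W), 15(W), 16(W), 18(W), 19(W), all W → L
n=21: reaches L-position 14 → W
n=22: reaches L-position 20 → W
n=23: reaches L-position 0 → W
n=24: reaches L-position 20 → W
n=25: reaches L-position 20 → W
n=26: only reaches 13(W), 24(W), 25(W), all W → L
n=27: reaches L-position 26 → W
n=28: reaches L-position 14 → W
n=29: reaches L-position 0 → W
n=30: reaches L-position 20 → W
n=31: reaches L-position 0 → W
n=32: only reaches 16(W), 24(W), 28(W), 30(W), 31(W), all W → L
n=33: reaches L-position 32 → W
n=34: reaches L-position 32 → W
n=35: only reaches 28(W), 30(W), 34(W), all W → L
n=36: reaches L-position 32 → W
The losing starting values of n are exactly the entries labelled L in this table (8 of them).

0, 4, 9, 14, 20, 26, 32, 35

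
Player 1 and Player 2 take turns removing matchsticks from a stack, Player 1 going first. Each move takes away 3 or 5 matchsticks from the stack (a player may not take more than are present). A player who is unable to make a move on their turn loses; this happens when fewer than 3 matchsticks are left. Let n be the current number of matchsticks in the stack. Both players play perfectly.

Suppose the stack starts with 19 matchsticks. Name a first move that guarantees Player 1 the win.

Remove 3, leaving 16.

Positions with no move are L. A position that does have a move is losing for the player to move precisely when every available move leads to a winning position for the opponent. Fill in the labels:
n=0: no move → L
n=1: no move → L
n=2: no move → L
n=3: can move to 0, which is L ⇒ W
n=4: can move to 1, which is L ⇒ W
n=5: can move to 2, which is L ⇒ W
n=6: can move to 1, which is L ⇒ W
n=7: can move to 2, which is L ⇒ W
n=8: moves to 5(W), 3(W); every one is W ⇒ L
n=9: moves to 6(W), 4(W); every one is W ⇒ L
n=10: moves to 7(W), 5(W); every one is W ⇒ L
n=11: can move to 8, which is L ⇒ W
n=12: can move to 9, which is L ⇒ W
n=13: can move to 10, which is L ⇒ W
n=14: can move to 9, which is L ⇒ W
n=15: can move to 10, which is L ⇒ W
n=16: moves to 13(W), 11(W); every one is W ⇒ L
n=17: moves to 14(W), 12(W); every one is W ⇒ L
n=18: moves to 15(W), 13(W); every one is W ⇒ L
n=19: can move to 16, which is L ⇒ W
From 19, the L positions reachable in one move are: 16.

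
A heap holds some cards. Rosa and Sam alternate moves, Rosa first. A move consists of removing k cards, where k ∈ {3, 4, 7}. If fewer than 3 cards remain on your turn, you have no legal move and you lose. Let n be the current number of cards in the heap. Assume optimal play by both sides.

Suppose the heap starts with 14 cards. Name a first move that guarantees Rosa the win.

Remove 3, leaving 11.

Compute win/loss labels from the base case upward. A position with no move is L. Any other position is W if it can reach an L in one move, else L.
n=0: no move → L
n=1: no move → L
n=2: no move → L
n=3: →0(L), so W
n=4: →1(L), so W
n=5: →2(L), so W
n=6: →2(L), so W
n=7: →0(L), so W
n=8: →1(L), so W
n=9: →2(L), so W
n=10: →7(W), 6(W), 3(W) — all W, so L
n=11: →8(W), 7(W), 4(W) — all W, so L
n=12: →9(W), 8(W), 5(W) — all W, so L
n=13: →10(L), so W
n=14: →11(L), so W
From 14, the L positions reachable in one move are: 11, 10. Any move reaching one of these is winning.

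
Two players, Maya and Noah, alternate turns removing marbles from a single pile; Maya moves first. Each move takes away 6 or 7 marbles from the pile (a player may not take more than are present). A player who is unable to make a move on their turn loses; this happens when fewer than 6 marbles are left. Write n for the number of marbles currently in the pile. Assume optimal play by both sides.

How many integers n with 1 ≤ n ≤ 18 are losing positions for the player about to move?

Use the standard recursion: the mover loses at a terminal position; elsewhere, the mover wins exactly when some move hands the opponent an L position.
n=0: no move → L
n=1: no move → L
n=2: no move → L
n=3: no move → L
n=4: no move → L
n=5: no move → L
n=6: can move to 0, which is L ⇒ W
n=7: can move to 1, which is L ⇒ W
n=8: can move to 2, which is L ⇒ W
n=9: can move to 3, which is L ⇒ W
n=10: can move to 4, which is L ⇒ W
n=11: can move to 5, which is L ⇒ W
n=12: can move to 5, which is L ⇒ W
n=13: moves to 7(W), 6(W); every one is W ⇒ L
n=14: moves to 8(W), 7(W); every one is W ⇒ L
n=15: moves to 9(W), 8(W); every one is W ⇒ L
n=16: moves to 10(W), 9(W); every one is W ⇒ L
n=17: moves to 11(W), 10(W); every one is W ⇒ L
n=18: moves to 12(W), 11(W); every one is W ⇒ L
L entries with 1 ≤ n ≤ 18 (n=0 is outside the asked range and is not counted): n = 1, 2, 3, 4, 5, 13, 14, 15, 16, 17, 18; that makes 11.

11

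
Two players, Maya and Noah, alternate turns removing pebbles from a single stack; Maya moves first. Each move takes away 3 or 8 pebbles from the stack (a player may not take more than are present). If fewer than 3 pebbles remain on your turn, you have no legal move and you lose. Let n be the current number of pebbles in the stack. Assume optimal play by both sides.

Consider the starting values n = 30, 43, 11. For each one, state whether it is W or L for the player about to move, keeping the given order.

Work bottom-up. With no move the player to move loses. Otherwise the position is W if at least one move leads to an L position for the opponent, and L if every move leads to a W.
n=0: no move → L
n=1: no move → L
n=2: no move → L
n=3: can move to 0, which is L ⇒ W
n=4: can move to 1, which is L ⇒ W
n=5: can move to 2, which is L ⇒ W
n=6: the only move is to 3(W), a W ⇒ L
n=7: the only move is to 4(W), a W ⇒ L
n=8: can move to 0, which is L ⇒ W
n=9: can move to 6, which is L ⇒ W
n=10: can move to 7, which is L ⇒ W
n=11: moves to 8(W), 3(W); every one is W ⇒ L
n=12: moves to 9(W), 4(W); every one is W ⇒ L
n=13: moves to 10(W), 5(W); every one is W ⇒ L
n=14: can move to 11, which is L ⇒ W
n=15: can move to 12, which is L ⇒ W
n=16: can move to 13, which is L ⇒ W
n=17: moves to 14(W), 9(W); every one is W ⇒ L
n=18: moves to 15(W), 10(W); every one is W ⇒ L
n=19: can move to 11, which is L ⇒ W
n=20: can move to 17, which is L ⇒ W
n=21: can move to 18, which is L ⇒ W
n=22: moves to 19(W), 14(W); every one is W ⇒ L
n=23: moves to 20(W), 15(W); every one is W ⇒ L
n=24: moves to 21(W), 16(W); every one is W ⇒ L
n=25: can move to 22, which is L ⇒ W
n=26: can move to 23, which is L ⇒ W
n=27: can move to 24, which is L ⇒ W
n=28: moves to 25(W), 20(W); every one is W ⇒ L
n=29: moves to 26(W), 21(W); every one is W ⇒ L
n=30: can move to 22, which is L ⇒ W
n=31: can move to 28, which is L ⇒ W
n=32: can move to 29, which is L ⇒ W
n=33: moves to 30(W), 25(W); every one is W ⇒ L
n=34: moves to 31(W), 26(W); every one is W ⇒ L
n=35: moves to 32(W), 27(W); every one is W ⇒ L
n=36: can move to 33, which is L ⇒ W
n=37: can move to 34, which is L ⇒ W
n=38: can move to 35, which is L ⇒ W
n=39: moves to 36(W), 31(W); every one is W ⇒ L
n=40: moves to 37(W), 32(W); every one is W ⇒ L
n=41: can move to 33, which is L ⇒ W
n=42: can move to 39, which is L ⇒ W
n=43: can move to 40, which is L ⇒ W

30: W, 43: W, 11: L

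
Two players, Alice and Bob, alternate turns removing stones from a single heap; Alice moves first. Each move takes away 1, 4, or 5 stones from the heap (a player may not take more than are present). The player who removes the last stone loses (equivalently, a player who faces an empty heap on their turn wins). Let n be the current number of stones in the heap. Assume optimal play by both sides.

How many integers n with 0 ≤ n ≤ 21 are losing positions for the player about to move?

6

Compute win/loss labels from the base case upward. A position with no move is W. Any other position is W if it can reach an L in one move, else L.
n=0: no move; the opponent has just taken the last stone and therefore loses → W
n=1: L (sole option 0(W) is W)
n=2: W (go to 1, an L position)
n=3: L (sole option 2(W) is W)
n=4: W (go to 3, an L position)
n=5: W (go to 1, an L position)
n=6: W (go to 1, an L position)
n=7: W (go to 3, an L position)
n=8: W (go to 3, an L position)
n=9: L (options 8(W), 5(W), 4(W) are all W)
n=10: W (go to 9, an L position)
n=11: L (options 10(W), 7(W), 6(W) are all W)
n=12: W (go to 11, an L position)
n=13: W (go to 9, an L position)
n=14: W (go to 9, an L position)
n=15: W (go to 11, an L position)
n=16: W (go to 11, an L position)
n=17: L (options 16(W), 13(W), 12(W) are all W)
n=18: W (go to 17, an L position)
n=19: L (options 18(W), 15(W), 14(W) are all W)
n=20: W (go to 19, an L position)
n=21: W (go to 17, an L position)
L entries with 0 ≤ n ≤ 21: n = 1, 3, 9, 11, 17, 19; that makes 6.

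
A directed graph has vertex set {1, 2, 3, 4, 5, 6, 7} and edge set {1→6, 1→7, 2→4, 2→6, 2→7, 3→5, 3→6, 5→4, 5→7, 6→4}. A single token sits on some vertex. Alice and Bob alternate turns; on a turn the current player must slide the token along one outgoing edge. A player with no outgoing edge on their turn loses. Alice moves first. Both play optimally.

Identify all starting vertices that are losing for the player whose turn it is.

Build the W/L table. Terminal = L. A non-terminal position is W if it has a move to some L; otherwise it is L.
Every edge goes from a vertex to one that appears earlier in the order 7, 4, 6, 5, 2, 1, 3, so processing vertices in that order labels each vertex after all of its successors.
7: no outgoing edge → L
4: no outgoing edge → L
6: can move to 4, which is L ⇒ W
5: can move to 4, which is L ⇒ W
2: can move to 4, which is L ⇒ W
1: can move to 7, which is L ⇒ W
3: moves to 5(W), 6(W); every one is W ⇒ L
Reading off the rows marked L gives the requested list; there are 3 such vertices.

3, 4, 7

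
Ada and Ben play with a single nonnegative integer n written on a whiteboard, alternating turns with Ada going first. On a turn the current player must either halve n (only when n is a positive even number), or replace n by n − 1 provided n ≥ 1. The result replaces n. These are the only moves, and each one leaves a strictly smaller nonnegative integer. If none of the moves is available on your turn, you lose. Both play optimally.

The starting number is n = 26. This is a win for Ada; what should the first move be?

Move to 13.

Compute win/loss labels from the base case upward. A position with no move is L. Any other position is W if it can reach an L in one move, else L.
n=0: no move → L
n=1: can move to 0, which is L ⇒ W
n=2: the only move is to 1(W), a W ⇒ L
n=3: can move to 2, which is L ⇒ W
n=4: can move to 2, which is L ⇒ W
n=5: the only move is to 4(W), a W ⇒ L
n=6: can move to 5, which is L ⇒ W
n=7: the only move is to 6(W), a W ⇒ L
n=8: can move to 7, which is L ⇒ W
n=9: the only move is to 8(W), a W ⇒ L
n=10: can move to 5, which is L ⇒ W
n=11: the only move is to 10(W), a W ⇒ L
n=12: can move to 11, which is L ⇒ W
n=13: the only move is to 12(W), a W ⇒ L
n=14: can move to 7, which is L ⇒ W
n=15: the only move is to 14(W), a W ⇒ L
n=16: can move to 15, which is L ⇒ W
n=17: the only move is to 16(W), a W ⇒ L
n=18: can move to 9, which is L ⇒ W
n=19: the only move is to 18(W), a W ⇒ L
n=20: can move to 19, which is L ⇒ W
n=21: the only move is to 20(W), a W ⇒ L
n=22: can move to 11, which is L ⇒ W
n=23: the only move is to 22(W), a W ⇒ L
n=24: can move to 23, which is L ⇒ W
n=25: the only move is to 24(W), a W ⇒ L
n=26: can move to 13, which is L ⇒ W
From 26, the L positions reachable in one move are: 13, 25. Any move reaching one of these is winning.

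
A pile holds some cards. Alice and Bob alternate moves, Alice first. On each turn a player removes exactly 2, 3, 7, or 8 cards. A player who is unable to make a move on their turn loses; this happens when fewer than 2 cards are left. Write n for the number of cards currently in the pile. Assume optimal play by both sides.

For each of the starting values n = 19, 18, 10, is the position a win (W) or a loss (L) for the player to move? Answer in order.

Label each position W (a win for the player to move) or L (a loss). A position with no legal move is L; any other position is W exactly when some move reaches an L, and L when every move reaches a W.
n=0: no move → L
n=1: no move → L
n=2: W (go to 0, an L position)
n=3: W (go to 1, an L position)
n=4: W (go to 1, an L position)
n=5: L (options 3(W), 2(W) are all W)
n=6: L (options 4(W), 3(W) are all W)
n=7: W (go to 5, an L position)
n=8: W (go to 6, an L position)
n=9: W (go to 6, an L position)
n=10: L (options 8(W), 7(W), 3(W), 2(W) are all W)
n=11: L (options 9(W), 8(W), 4(W), 3(W) are all W)
n=12: W (go to 10, an L position)
n=13: W (go to 11, an L position)
n=14: W (go to 11, an L position)
n=15: L (options 13(W), 12(W), 8(W), 7(W) are all W)
n=16: L (options 14(W), 13(W), 9(W), 8(W) are all W)
n=17: W (go to 15, an L position)
n=18: W (go to 16, an L position)
n=19: W (go to 16, an L position)

19: W, 18: W, 10: L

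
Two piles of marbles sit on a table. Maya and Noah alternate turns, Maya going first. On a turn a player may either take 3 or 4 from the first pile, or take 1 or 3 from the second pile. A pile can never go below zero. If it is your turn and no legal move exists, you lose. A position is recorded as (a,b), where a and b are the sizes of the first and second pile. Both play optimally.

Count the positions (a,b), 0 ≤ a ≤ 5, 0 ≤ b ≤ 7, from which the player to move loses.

24

Label each position W (a win for the player to move) or L (a loss). A position with no legal move is L; any other position is W exactly when some move reaches an L, and L when every move reaches a W.
Every move lowers a or b (never raises either), so fill the grid row by row in increasing a, and left to right within a row: each cell's successors are then already labelled.
      b=0  b=1  b=2  b=3  b=4  b=5  b=6  b=7
a=0:    L    W    L    W    L    W    L    W
a=1:    L    W    L    W    L    W    L    W
a=2:    L    W    L    W    L    W    L    W
a=3:    W    L    W    L    W    L    W    L
a=4:    W    L    W    L    W    L    W    L
a=5:    W    L    W    L    W    L    W    L
Cells with no legal move (terminal, hence L): (0,0), (1,0), (2,0).
The remaining L cells, each justified by listing all of its moves:
(0,2): →(0,1)(W) only, which is W, so L
(0,4): →(0,3)(W), (0,1)(W) — all W, so L
(0,6): →(0,5)(W), (0,3)(W) — all W, so L
(1,2): →(1,1)(W) only, which is W, so L
(1,4): →(1,3)(W), (1,1)(W) — all W, so L
(1,6): →(1,5)(W), (1,3)(W) — all W, so L
(2,2): →(2,1)(W) only, which is W, so L
(2,4): →(2,3)(W), (2,1)(W) — all W, so L
(2,6): →(2,5)(W), (2,3)(W) — all W, so L
(3,1): →(0,1)(W), (3,0)(W) — all W, so L
(3,3): →(0,3)(W), (3,2)(W), (3,0)(W) — all W, so L
(3,5): →(0,5)(W), (3,4)(W), (3,2)(W) — all W, so L
(3,7): →(0,7)(W), (3,6)(W), (3,4)(W) — all W, so L
(4,1): →(1,1)(W), (0,1)(W), (4,0)(W) — all W, so L
(4,3): →(1,3)(W), (0,3)(W), (4,2)(W), (4,0)(W) — all W, so L
(4,5): →(1,5)(W), (0,5)(W), (4,4)(W), (4,2)(W) — all W, so L
(4,7): →(1,7)(W), (0,7)(W), (4,6)(W), (4,4)(W) — all W, so L
(5,1): →(2,1)(W), (1,1)(W), (5,0)(W) — all W, so L
(5,3): →(2,3)(W), (1,3)(W), (5,2)(W), (5,0)(W) — all W, so L
(5,5): →(2,5)(W), (1,5)(W), (5,4)(W), (5,2)(W) — all W, so L
(5,7): →(2,7)(W), (1,7)(W), (5,6)(W), (5,4)(W) — all W, so L
Every other cell has at least one move into one of the L cells above, so it is W.
L cells per row: a=0: 4, a=1: 4, a=2: 4, a=3: 4, a=4: 4, a=5: 4; total 24.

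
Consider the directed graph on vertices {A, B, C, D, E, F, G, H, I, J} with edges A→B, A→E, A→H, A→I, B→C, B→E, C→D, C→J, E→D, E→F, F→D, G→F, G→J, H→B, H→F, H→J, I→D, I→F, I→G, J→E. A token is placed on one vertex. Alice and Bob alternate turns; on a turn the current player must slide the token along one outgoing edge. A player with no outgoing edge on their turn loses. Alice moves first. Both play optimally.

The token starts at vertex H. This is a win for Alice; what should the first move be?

Build the W/L table. Terminal = L. A non-terminal position is W if it has a move to some L; otherwise it is L.
Every edge goes from a vertex to one that appears earlier in the order D, F, E, J, C, B, G, I, H, A, so processing vertices in that order labels each vertex after all of its successors.
D: no outgoing edge → L
F: W (go to D, an L position)
E: W (go to D, an L position)
J: L (sole option E(W) is W)
C: W (go to J, an L position)
B: L (options C(W), E(W) are all W)
G: W (go to J, an L position)
I: W (go to D, an L position)
H: W (go to B, an L position)
A: W (go to B, an L position)
From H, the L positions reachable in one move are: B, J. Any move reaching one of these is winning.

Move to B.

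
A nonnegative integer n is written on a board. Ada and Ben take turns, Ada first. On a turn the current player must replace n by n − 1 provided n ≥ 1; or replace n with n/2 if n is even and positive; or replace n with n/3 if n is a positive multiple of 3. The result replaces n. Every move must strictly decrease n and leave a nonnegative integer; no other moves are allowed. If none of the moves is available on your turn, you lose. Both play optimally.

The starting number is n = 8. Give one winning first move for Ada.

Move to 7.

Work bottom-up. With no move the player to move loses. Otherwise the position is W if at least one move leads to an L position for the opponent, and L if every move leads to a W.
n=0: no move → L
n=1: can move to 0, which is L ⇒ W
n=2: the only move is to 1(W), a W ⇒ L
n=3: can move to 2, which is L ⇒ W
n=4: can move to 2, which is L ⇒ W
n=5: the only move is to 4(W), a W ⇒ L
n=6: can move to 2, which is L ⇒ W
n=7: the only move is to 6(W), a W ⇒ L
n=8: can move to 7, which is L ⇒ W
From 8, the L positions reachable in one move are: 7.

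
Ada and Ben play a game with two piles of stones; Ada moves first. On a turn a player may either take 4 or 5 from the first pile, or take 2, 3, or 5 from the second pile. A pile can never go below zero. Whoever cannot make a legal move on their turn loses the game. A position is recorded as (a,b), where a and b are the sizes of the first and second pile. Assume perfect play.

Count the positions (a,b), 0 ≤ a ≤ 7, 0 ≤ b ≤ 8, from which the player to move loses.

Positions with no move are L. A position that does have a move is losing for the player to move precisely when every available move leads to a winning position for the opponent. Fill in the labels:
Every move lowers a or b (never raises either), so fill the grid row by row in increasing a, and left to right within a row: each cell's successors are then already labelled.
      b=0  b=1  b=2  b=3  b=4  b=5  b=6  b=7  b=8
a=0:    L    L    W    W    W    W    W    L    L
a=1:    L    L    W    W    W    W    W    L    L
a=2:    L    L    W    W    W    W    W    L    L
a=3:    L    L    W    W    W    W    W    L    L
a=4:    W    W    L    L    W    W    W    W    W
a=5:    W    W    L    L    W    W    W    W    W
a=6:    W    W    L    L    W    W    W    W    W
a=7:    W    W    L    L    W    W    W    W    W
Cells with no legal move (terminal, hence L): (0,0), (0,1), (1,0), (1,1), (2,0), (2,1), (3,0), (3,1).
The remaining L cells, each justified by listing all of its moves:
(0,7): →(0,5)(W), (0,4)(W), (0,2)(W) — all W, so L
(0,8): →(0,6)(W), (0,5)(W), (0,3)(W) — all W, so L
(1,7): →(1,5)(W), (1,4)(W), (1,2)(W) — all W, so L
(1,8): →(1,6)(W), (1,5)(W), (1,3)(W) — all W, so L
(2,7): →(2,5)(W), (2,4)(W), (2,2)(W) — all W, so L
(2,8): →(2,6)(W), (2,5)(W), (2,3)(W) — all W, so L
(3,7): →(3,5)(W), (3,4)(W), (3,2)(W) — all W, so L
(3,8): →(3,6)(W), (3,5)(W), (3,3)(W) — all W, so L
(4,2): →(0,2)(W), (4,0)(W) — all W, so L
(4,3): →(0,3)(W), (4,1)(W), (4,0)(W) — all W, so L
(5,2): →(1,2)(W), (0,2)(W), (5,0)(W) — all W, so L
(5,3): →(1,3)(W), (0,3)(W), (5,1)(W), (5,0)(W) — all W, so L
(6,2): →(2,2)(W), (1,2)(W), (6,0)(W) — all W, so L
(6,3): →(2,3)(W), (1,3)(W), (6,1)(W), (6,0)(W) — all W, so L
(7,2): →(3,2)(W), (2,2)(W), (7,0)(W) — all W, so L
(7,3): →(3,3)(W), (2,3)(W), (7,1)(W), (7,0)(W) — all W, so L
Every other cell has at least one move into one of the L cells above, so it is W.
L cells per row: a=0: 4, a=1: 4, a=2: 4, a=3: 4, a=4: 2, a=5: 2, a=6: 2, a=7: 2; total 24.

24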